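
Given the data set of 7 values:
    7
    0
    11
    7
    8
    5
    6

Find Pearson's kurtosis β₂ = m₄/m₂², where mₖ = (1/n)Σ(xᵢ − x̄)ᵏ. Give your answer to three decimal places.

3.182

x̄ = 6.2857
Σ(xᵢ − x̄)² = 67.4286 ⇒ m₂ = 9.63265
Σ(xᵢ − x̄)⁴ = 2066.8805 ⇒ m₄ = 295.26864
m₂² = 92.78800
β₂ = m₄/m₂² = 295.26864 / 92.78800 ≈ 3.182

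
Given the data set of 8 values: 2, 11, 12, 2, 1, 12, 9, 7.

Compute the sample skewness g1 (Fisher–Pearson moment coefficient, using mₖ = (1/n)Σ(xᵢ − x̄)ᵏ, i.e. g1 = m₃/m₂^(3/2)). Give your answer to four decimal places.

-0.2090

x̄ = (2 + 11 + 12 + 2 + 1 + 12 + 9 + 7) / 8 = 7.0000
deviations (xᵢ − x̄): -5.0000, 4.0000, 5.0000, -5.0000, -6.0000, 5.0000, 2.0000, 0.0000
Σ(xᵢ − x̄)² = 156.0000 ⇒ m₂ = 156.0000/8 = 19.50000
Σ(xᵢ − x̄)³ = -144.0000 ⇒ m₃ = -144.0000/8 = -18.00000
m₂^(3/2) = 19.50000^(1.5) = 86.10967
g1 = m₃ / m₂^(3/2) = -18.00000 / 86.10967 ≈ -0.2090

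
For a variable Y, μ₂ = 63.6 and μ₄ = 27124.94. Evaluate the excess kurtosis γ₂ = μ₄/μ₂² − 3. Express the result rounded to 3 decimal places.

μ₂² = 63.6² = 4044.96000
μ₄/μ₂² = 27124.94 / 4044.96000 = 6.70586
γ₂ = 6.70586 − 3 ≈ 3.706

3.706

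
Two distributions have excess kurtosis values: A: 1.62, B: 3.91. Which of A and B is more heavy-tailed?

B

Higher excess kurtosis ⇒ heavier tails relative to the normal distribution.
1.62 vs 3.91: the larger is 3.91, so B has heavier tails.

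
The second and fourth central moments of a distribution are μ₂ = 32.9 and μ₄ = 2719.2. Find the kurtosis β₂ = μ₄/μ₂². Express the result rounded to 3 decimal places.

μ₂² = 32.9² = 1082.41000
μ₄/μ₂² = 2719.2 / 1082.41000 = 2.51217
β₂ ≈ 2.512

2.512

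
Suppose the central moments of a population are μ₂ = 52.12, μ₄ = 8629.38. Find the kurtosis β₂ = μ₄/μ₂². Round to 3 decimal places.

3.177

μ₂² = 52.12² = 2716.49440
μ₄/μ₂² = 8629.38 / 2716.49440 = 3.17666
β₂ ≈ 3.177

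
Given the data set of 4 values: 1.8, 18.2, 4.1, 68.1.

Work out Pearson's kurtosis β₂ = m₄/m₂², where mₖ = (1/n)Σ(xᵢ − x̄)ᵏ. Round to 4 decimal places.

2.1717

x̄ = 23.0500
Σ(xᵢ − x̄)² = 2863.6900 ⇒ m₂ = 715.92250
Σ(xᵢ − x̄)⁴ = 4452297.0024 ⇒ m₄ = 1113074.25061
m₂² = 512545.02601
β₂ = m₄/m₂² = 1113074.25061 / 512545.02601 ≈ 2.1717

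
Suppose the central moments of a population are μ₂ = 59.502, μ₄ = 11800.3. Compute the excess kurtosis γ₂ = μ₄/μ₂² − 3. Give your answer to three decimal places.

μ₂² = 59.502² = 3540.48800
μ₄/μ₂² = 11800.3 / 3540.48800 = 3.33296
γ₂ = 3.33296 − 3 ≈ 0.333

0.333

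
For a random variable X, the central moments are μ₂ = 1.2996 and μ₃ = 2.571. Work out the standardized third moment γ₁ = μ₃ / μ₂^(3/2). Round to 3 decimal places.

1.735

σ = √μ₂ = √1.2996 = 1.14000
σ³ = μ₂^(3/2) = 1.48154
γ₁ = μ₃/σ³ = 2.571 / 1.48154 ≈ 1.735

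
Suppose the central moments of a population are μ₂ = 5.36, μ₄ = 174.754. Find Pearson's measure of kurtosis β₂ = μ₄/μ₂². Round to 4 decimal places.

6.0827

μ₂² = 5.36² = 28.72960
μ₄/μ₂² = 174.754 / 28.72960 = 6.08272
β₂ ≈ 6.0827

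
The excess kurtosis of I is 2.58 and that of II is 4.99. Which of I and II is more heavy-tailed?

II

Higher excess kurtosis ⇒ heavier tails relative to the normal distribution.
2.58 vs 4.99: the larger is 4.99, so II has heavier tails.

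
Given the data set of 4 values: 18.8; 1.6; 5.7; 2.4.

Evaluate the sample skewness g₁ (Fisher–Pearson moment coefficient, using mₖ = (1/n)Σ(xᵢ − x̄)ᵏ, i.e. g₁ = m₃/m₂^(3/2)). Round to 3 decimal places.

x̄ = (18.8 + 1.6 + 5.7 + 2.4) / 4 = 7.1250
deviations (xᵢ − x̄): 11.6750, -5.5250, -1.4250, -4.7250
Σ(xᵢ − x̄)² = 191.1875 ⇒ m₂ = 191.1875/4 = 47.79688
Σ(xᵢ − x̄)³ = 1314.3319 ⇒ m₃ = 1314.3319/4 = 328.58297
m₂^(3/2) = 47.79688^(1.5) = 330.44505
g₁ = m₃ / m₂^(3/2) = 328.58297 / 330.44505 ≈ 0.994

0.994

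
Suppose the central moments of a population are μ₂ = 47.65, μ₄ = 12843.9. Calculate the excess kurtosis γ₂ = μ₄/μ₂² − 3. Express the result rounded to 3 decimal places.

μ₂² = 47.65² = 2270.52250
μ₄/μ₂² = 12843.9 / 2270.52250 = 5.65680
γ₂ = 5.65680 − 3 ≈ 2.657

2.657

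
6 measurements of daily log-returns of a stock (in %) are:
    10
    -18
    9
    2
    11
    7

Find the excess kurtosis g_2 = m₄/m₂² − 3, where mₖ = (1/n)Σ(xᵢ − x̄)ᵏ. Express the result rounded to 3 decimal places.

0.595

x̄ = 3.5000
Σ(xᵢ − x̄)² = 605.5000 ⇒ m₂ = 100.91667
Σ(xᵢ − x̄)⁴ = 219694.3750 ⇒ m₄ = 36615.72917
m₂² = 10184.17361
g_2 = m₄/m₂² − 3 = 3.59536 − 3 ≈ 0.595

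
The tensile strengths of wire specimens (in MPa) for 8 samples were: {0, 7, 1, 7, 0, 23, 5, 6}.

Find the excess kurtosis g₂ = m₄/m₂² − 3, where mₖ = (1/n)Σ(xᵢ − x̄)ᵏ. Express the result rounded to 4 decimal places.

x̄ = 6.1250
Σ(xᵢ − x̄)² = 388.8750 ⇒ m₂ = 48.60938
Σ(xᵢ − x̄)⁴ = 84598.9629 ⇒ m₄ = 10574.87036
m₂² = 2362.87134
g₂ = m₄/m₂² − 3 = 4.47543 − 3 ≈ 1.4754

1.4754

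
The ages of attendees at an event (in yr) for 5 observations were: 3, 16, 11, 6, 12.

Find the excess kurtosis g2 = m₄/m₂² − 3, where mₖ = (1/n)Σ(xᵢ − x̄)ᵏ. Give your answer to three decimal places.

-1.292

x̄ = 9.6000
Σ(xᵢ − x̄)² = 105.2000 ⇒ m₂ = 21.04000
Σ(xᵢ − x̄)⁴ = 3780.1760 ⇒ m₄ = 756.03520
m₂² = 442.68160
g2 = m₄/m₂² − 3 = 1.70785 − 3 ≈ -1.292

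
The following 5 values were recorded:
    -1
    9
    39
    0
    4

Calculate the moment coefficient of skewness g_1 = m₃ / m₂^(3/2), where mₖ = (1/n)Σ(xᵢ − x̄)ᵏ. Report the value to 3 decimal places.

x̄ = (-1 + 9 + 39 + 0 + 4) / 5 = 10.2000
deviations (xᵢ − x̄): -11.2000, -1.2000, 28.8000, -10.2000, -6.2000
Σ(xᵢ − x̄)² = 1098.8000 ⇒ m₂ = 1098.8000/5 = 219.76000
Σ(xᵢ − x̄)³ = 21181.6800 ⇒ m₃ = 21181.6800/5 = 4236.33600
m₂^(3/2) = 219.76000^(1.5) = 3257.78913
g_1 = m₃ / m₂^(3/2) = 4236.33600 / 3257.78913 ≈ 1.300

1.300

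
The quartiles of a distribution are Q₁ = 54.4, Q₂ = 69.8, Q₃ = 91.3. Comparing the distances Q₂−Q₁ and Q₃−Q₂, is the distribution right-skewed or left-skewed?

right-skewed

Q₂ − Q₁ = 15.4;  Q₃ − Q₂ = 21.5
Q₃ − Q₂ > Q₂ − Q₁ ⇒ the upper half is more spread out ⇒ right-skewed.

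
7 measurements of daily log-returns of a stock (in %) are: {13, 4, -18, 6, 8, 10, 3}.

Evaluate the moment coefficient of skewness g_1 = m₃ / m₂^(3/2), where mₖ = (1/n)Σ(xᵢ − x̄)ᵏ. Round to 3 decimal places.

-1.554

x̄ = (13 + 4 - 18 + 6 + 8 + 10 + 3) / 7 = 3.7143
deviations (xᵢ − x̄): 9.2857, 0.2857, -21.7143, 2.2857, 4.2857, 6.2857, -0.7143
Σ(xᵢ − x̄)² = 621.4286 ⇒ m₂ = 621.4286/7 = 88.77551
Σ(xᵢ − x̄)³ = -9099.1837 ⇒ m₃ = -9099.1837/7 = -1299.88338
m₂^(3/2) = 88.77551^(1.5) = 836.44958
g_1 = m₃ / m₂^(3/2) = -1299.88338 / 836.44958 ≈ -1.554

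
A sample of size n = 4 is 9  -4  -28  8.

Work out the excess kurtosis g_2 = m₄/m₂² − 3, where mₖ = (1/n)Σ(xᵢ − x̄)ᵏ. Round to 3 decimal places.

-1.018

x̄ = -3.7500
Σ(xᵢ − x̄)² = 888.7500 ⇒ m₂ = 222.18750
Σ(xᵢ − x̄)⁴ = 391305.3281 ⇒ m₄ = 97826.33203
m₂² = 49367.28516
g_2 = m₄/m₂² − 3 = 1.98160 − 3 ≈ -1.018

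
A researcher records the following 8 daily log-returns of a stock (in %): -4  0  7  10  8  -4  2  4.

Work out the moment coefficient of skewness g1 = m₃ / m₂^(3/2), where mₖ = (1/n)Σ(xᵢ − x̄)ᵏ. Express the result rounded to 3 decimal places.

x̄ = (-4 + 0 + 7 + 10 + 8 - 4 + 2 + 4) / 8 = 2.8750
deviations (xᵢ − x̄): -6.8750, -2.8750, 4.1250, 7.1250, 5.1250, -6.8750, -0.8750, 1.1250
Σ(xᵢ − x̄)² = 198.8750 ⇒ m₂ = 198.8750/8 = 24.85938
Σ(xᵢ − x̄)³ = -106.4063 ⇒ m₃ = -106.4063/8 = -13.30078
m₂^(3/2) = 24.85938^(1.5) = 123.94680
g1 = m₃ / m₂^(3/2) = -13.30078 / 123.94680 ≈ -0.107

-0.107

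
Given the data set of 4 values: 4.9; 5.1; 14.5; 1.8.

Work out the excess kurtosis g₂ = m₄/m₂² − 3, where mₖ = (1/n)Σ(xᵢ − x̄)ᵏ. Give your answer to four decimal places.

-0.8177

x̄ = 6.5750
Σ(xᵢ − x̄)² = 90.5875 ⇒ m₂ = 22.64688
Σ(xᵢ − x̄)⁴ = 4477.0199 ⇒ m₄ = 1119.25498
m₂² = 512.88095
g₂ = m₄/m₂² − 3 = 2.18229 − 3 ≈ -0.8177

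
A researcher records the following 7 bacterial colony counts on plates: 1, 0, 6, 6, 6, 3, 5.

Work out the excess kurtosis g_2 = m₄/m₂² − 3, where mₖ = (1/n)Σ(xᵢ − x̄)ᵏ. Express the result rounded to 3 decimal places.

x̄ = 3.8571
Σ(xᵢ − x̄)² = 38.8571 ⇒ m₂ = 5.55102
Σ(xᵢ − x̄)⁴ = 353.4810 ⇒ m₄ = 50.49729
m₂² = 30.81383
g_2 = m₄/m₂² − 3 = 1.63879 − 3 ≈ -1.361

-1.361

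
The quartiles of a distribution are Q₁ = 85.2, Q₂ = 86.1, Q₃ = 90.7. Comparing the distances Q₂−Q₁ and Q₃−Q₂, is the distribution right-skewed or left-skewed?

Q₂ − Q₁ = 0.9;  Q₃ − Q₂ = 4.6
Q₃ − Q₂ > Q₂ − Q₁ ⇒ the upper half is more spread out ⇒ right-skewed.

right-skewed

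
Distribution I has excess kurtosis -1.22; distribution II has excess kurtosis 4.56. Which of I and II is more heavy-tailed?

II

Higher excess kurtosis ⇒ heavier tails relative to the normal distribution.
-1.22 vs 4.56: the larger is 4.56, so II has heavier tails. (II is leptokurtic — heavier-than-normal tails; the other is platykurtic.)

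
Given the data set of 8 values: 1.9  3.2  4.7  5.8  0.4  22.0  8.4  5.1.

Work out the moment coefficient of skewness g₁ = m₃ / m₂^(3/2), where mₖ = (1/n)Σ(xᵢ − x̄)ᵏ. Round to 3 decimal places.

x̄ = (1.9 + 3.2 + 4.7 + 5.8 + 0.4 + 22.0 + 8.4 + 5.1) / 8 = 6.4375
deviations (xᵢ − x̄): -4.5375, -3.2375, -1.7375, -0.6375, -6.0375, 15.5625, 1.9625, -1.3375
Σ(xᵢ − x̄)² = 318.7788 ⇒ m₂ = 318.7788/8 = 39.84734
Σ(xᵢ − x̄)³ = 3421.3340 ⇒ m₃ = 3421.3340/8 = 427.66675
m₂^(3/2) = 39.84734^(1.5) = 251.53537
g₁ = m₃ / m₂^(3/2) = 427.66675 / 251.53537 ≈ 1.700

1.700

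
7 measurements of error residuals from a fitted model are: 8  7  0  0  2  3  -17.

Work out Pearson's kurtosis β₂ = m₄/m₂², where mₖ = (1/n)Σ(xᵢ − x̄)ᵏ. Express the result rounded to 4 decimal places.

x̄ = 0.4286
Σ(xᵢ − x̄)² = 413.7143 ⇒ m₂ = 59.10204
Σ(xᵢ − x̄)⁴ = 97468.2099 ⇒ m₄ = 13924.02999
m₂² = 3493.05123
β₂ = m₄/m₂² = 13924.02999 / 3493.05123 ≈ 3.9862

3.9862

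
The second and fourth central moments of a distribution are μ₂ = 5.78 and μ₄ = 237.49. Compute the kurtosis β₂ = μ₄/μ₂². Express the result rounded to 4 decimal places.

7.1087

μ₂² = 5.78² = 33.40840
μ₄/μ₂² = 237.49 / 33.40840 = 7.10869
β₂ ≈ 7.1087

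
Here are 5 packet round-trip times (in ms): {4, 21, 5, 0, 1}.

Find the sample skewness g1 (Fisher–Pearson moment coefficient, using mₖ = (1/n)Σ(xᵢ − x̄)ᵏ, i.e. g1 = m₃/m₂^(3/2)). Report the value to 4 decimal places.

x̄ = (4 + 21 + 5 + 0 + 1) / 5 = 6.2000
deviations (xᵢ − x̄): -2.2000, 14.8000, -1.2000, -6.2000, -5.2000
Σ(xᵢ − x̄)² = 290.8000 ⇒ m₂ = 290.8000/5 = 58.16000
Σ(xᵢ − x̄)³ = 2850.4800 ⇒ m₃ = 2850.4800/5 = 570.09600
m₂^(3/2) = 58.16000^(1.5) = 443.54389
g1 = m₃ / m₂^(3/2) = 570.09600 / 443.54389 ≈ 1.2853

1.2853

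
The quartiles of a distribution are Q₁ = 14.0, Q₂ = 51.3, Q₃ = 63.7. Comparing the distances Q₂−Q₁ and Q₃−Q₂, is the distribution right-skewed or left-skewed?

Q₂ − Q₁ = 37.3;  Q₃ − Q₂ = 12.4
Q₂ − Q₁ > Q₃ − Q₂ ⇒ the lower half is more spread out ⇒ left-skewed.

left-skewed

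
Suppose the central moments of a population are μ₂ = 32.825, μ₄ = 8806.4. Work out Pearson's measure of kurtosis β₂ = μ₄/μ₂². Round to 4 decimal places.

8.1731

μ₂² = 32.825² = 1077.48063
μ₄/μ₂² = 8806.4 / 1077.48063 = 8.17314
β₂ ≈ 8.1731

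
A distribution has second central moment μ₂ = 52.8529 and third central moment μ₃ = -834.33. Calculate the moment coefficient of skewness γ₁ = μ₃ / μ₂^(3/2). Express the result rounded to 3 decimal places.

σ = √μ₂ = √52.8529 = 7.27000
σ³ = μ₂^(3/2) = 384.24058
γ₁ = μ₃/σ³ = -834.33 / 384.24058 ≈ -2.171

-2.171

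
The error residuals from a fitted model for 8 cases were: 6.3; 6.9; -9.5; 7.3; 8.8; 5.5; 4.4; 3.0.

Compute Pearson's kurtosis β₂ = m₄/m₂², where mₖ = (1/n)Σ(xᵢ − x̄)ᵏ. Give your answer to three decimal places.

x̄ = 4.0875
Σ(xᵢ − x̄)² = 233.2288 ⇒ m₂ = 29.15359
Σ(xᵢ − x̄)⁴ = 34776.2097 ⇒ m₄ = 4347.02621
m₂² = 849.93203
β₂ = m₄/m₂² = 4347.02621 / 849.93203 ≈ 5.115

5.115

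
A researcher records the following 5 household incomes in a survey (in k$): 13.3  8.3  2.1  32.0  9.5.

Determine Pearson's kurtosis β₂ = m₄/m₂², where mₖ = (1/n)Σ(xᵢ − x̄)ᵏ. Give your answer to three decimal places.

2.727

x̄ = 13.0400
Σ(xᵢ − x̄)² = 514.2320 ⇒ m₂ = 102.84640
Σ(xᵢ − x̄)⁴ = 144213.0235 ⇒ m₄ = 28842.60469
m₂² = 10577.38199
β₂ = m₄/m₂² = 28842.60469 / 10577.38199 ≈ 2.727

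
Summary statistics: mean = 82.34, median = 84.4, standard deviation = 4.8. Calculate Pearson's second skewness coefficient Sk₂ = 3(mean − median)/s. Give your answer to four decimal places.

Sk₂ = 3(82.34 − 84.4) / 4.8 = 3 × -2.0600 / 4.8
    = -6.1800 / 4.8 ≈ -1.2875

-1.2875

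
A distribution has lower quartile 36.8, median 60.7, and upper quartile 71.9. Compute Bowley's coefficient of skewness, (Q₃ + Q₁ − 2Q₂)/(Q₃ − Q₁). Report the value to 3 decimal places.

-0.362

numerator: Q₃ + Q₁ − 2Q₂ = 71.9 + 36.8 − 2×60.7 = -12.7000
denominator: Q₃ − Q₁ = 71.9 − 36.8 = 35.1000
Bowley skewness = -12.7000 / 35.1000 ≈ -0.362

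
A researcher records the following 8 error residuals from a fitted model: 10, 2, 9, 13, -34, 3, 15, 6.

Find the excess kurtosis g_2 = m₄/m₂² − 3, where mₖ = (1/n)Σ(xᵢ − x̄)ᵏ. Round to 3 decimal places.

2.234

x̄ = 3.0000
Σ(xᵢ − x̄)² = 1708.0000 ⇒ m₂ = 213.50000
Σ(xᵢ − x̄)⁴ = 1908676.0000 ⇒ m₄ = 238584.50000
m₂² = 45582.25000
g_2 = m₄/m₂² − 3 = 5.23415 − 3 ≈ 2.234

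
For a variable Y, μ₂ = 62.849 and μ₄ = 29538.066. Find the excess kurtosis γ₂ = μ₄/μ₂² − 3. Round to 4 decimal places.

4.4780

μ₂² = 62.849² = 3949.99680
μ₄/μ₂² = 29538.066 / 3949.99680 = 7.47800
γ₂ = 7.47800 − 3 ≈ 4.4780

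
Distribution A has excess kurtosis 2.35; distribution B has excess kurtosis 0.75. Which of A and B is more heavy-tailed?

A

Higher excess kurtosis ⇒ heavier tails relative to the normal distribution.
2.35 vs 0.75: the larger is 2.35, so A has heavier tails.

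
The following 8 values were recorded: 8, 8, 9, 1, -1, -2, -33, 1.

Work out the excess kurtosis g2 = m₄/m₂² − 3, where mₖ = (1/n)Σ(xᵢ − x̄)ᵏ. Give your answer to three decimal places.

x̄ = -1.1250
Σ(xᵢ − x̄)² = 1294.8750 ⇒ m₂ = 161.85938
Σ(xᵢ − x̄)⁴ = 1056704.9004 ⇒ m₄ = 132088.11255
m₂² = 26198.45728
g2 = m₄/m₂² − 3 = 5.04183 − 3 ≈ 2.042

2.042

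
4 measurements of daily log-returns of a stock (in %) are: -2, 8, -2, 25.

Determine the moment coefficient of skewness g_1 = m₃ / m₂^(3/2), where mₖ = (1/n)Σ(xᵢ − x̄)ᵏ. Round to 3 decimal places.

x̄ = (-2 + 8 - 2 + 25) / 4 = 7.2500
deviations (xᵢ − x̄): -9.2500, 0.7500, -9.2500, 17.7500
Σ(xᵢ − x̄)² = 486.7500 ⇒ m₂ = 486.7500/4 = 121.68750
Σ(xᵢ − x̄)³ = 4009.8750 ⇒ m₃ = 4009.8750/4 = 1002.46875
m₂^(3/2) = 121.68750^(1.5) = 1342.35985
g_1 = m₃ / m₂^(3/2) = 1002.46875 / 1342.35985 ≈ 0.747

0.747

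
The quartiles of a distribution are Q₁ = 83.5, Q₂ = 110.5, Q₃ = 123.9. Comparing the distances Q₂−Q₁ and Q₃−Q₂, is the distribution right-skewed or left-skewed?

Q₂ − Q₁ = 27.0;  Q₃ − Q₂ = 13.4
Q₂ − Q₁ > Q₃ − Q₂ ⇒ the lower half is more spread out ⇒ left-skewed.

left-skewed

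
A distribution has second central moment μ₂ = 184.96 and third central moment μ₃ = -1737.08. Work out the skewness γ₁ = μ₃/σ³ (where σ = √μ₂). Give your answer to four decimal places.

-0.6906

σ = √μ₂ = √184.96 = 13.60000
σ³ = μ₂^(3/2) = 2515.45600
γ₁ = μ₃/σ³ = -1737.08 / 2515.45600 ≈ -0.6906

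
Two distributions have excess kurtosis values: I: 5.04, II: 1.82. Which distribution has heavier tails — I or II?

I

Higher excess kurtosis ⇒ heavier tails relative to the normal distribution.
5.04 vs 1.82: the larger is 5.04, so I has heavier tails.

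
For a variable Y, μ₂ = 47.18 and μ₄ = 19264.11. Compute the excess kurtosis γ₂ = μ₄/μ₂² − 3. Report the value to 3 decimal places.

5.654

μ₂² = 47.18² = 2225.95240
μ₄/μ₂² = 19264.11 / 2225.95240 = 8.65432
γ₂ = 8.65432 − 3 ≈ 5.654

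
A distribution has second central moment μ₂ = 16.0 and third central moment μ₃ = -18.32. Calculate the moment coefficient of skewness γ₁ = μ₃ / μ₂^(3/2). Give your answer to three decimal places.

σ = √μ₂ = √16.0 = 4.00000
σ³ = μ₂^(3/2) = 64.00000
γ₁ = μ₃/σ³ = -18.32 / 64.00000 ≈ -0.286

-0.286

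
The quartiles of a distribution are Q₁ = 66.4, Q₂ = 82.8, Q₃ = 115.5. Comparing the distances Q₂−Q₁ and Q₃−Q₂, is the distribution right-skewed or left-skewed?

right-skewed

Q₂ − Q₁ = 16.4;  Q₃ − Q₂ = 32.7
Q₃ − Q₂ > Q₂ − Q₁ ⇒ the upper half is more spread out ⇒ right-skewed.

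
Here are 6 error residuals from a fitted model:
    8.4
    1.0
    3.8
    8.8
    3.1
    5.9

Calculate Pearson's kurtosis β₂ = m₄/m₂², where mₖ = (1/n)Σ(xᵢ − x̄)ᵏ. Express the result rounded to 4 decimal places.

x̄ = 5.1667
Σ(xᵢ − x̄)² = 47.6933 ⇒ m₂ = 7.94889
Σ(xᵢ − x̄)⁴ = 606.9931 ⇒ m₄ = 101.16552
m₂² = 63.18483
β₂ = m₄/m₂² = 101.16552 / 63.18483 ≈ 1.6011

1.6011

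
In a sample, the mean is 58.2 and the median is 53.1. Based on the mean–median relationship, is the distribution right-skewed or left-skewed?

mean − median = 58.2 − 53.1 = 5.1
mean > median ⇒ the longer tail is on the right ⇒ right-skewed (positively skewed).

right-skewed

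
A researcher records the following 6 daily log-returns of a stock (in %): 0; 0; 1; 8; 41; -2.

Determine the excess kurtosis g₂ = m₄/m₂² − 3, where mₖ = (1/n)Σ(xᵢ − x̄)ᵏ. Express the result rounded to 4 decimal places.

x̄ = 8.0000
Σ(xᵢ − x̄)² = 1366.0000 ⇒ m₂ = 227.66667
Σ(xᵢ − x̄)⁴ = 1206514.0000 ⇒ m₄ = 201085.66667
m₂² = 51832.11111
g₂ = m₄/m₂² − 3 = 3.87956 − 3 ≈ 0.8796

0.8796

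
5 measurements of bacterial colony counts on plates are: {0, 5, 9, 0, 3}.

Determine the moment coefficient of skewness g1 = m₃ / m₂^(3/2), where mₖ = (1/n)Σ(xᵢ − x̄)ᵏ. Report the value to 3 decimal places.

x̄ = (0 + 5 + 9 + 0 + 3) / 5 = 3.4000
deviations (xᵢ − x̄): -3.4000, 1.6000, 5.6000, -3.4000, -0.4000
Σ(xᵢ − x̄)² = 57.2000 ⇒ m₂ = 57.2000/5 = 11.44000
Σ(xᵢ − x̄)³ = 101.0400 ⇒ m₃ = 101.0400/5 = 20.20800
m₂^(3/2) = 11.44000^(1.5) = 38.69359
g1 = m₃ / m₂^(3/2) = 20.20800 / 38.69359 ≈ 0.522

0.522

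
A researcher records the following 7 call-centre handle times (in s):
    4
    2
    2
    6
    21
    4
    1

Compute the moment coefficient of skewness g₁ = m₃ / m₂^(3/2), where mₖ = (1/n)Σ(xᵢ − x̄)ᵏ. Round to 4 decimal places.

x̄ = (4 + 2 + 2 + 6 + 21 + 4 + 1) / 7 = 5.7143
deviations (xᵢ − x̄): -1.7143, -3.7143, -3.7143, 0.2857, 15.2857, -1.7143, -4.7143
Σ(xᵢ − x̄)² = 289.4286 ⇒ m₂ = 289.4286/7 = 41.34694
Σ(xᵢ − x̄)³ = 3354.2449 ⇒ m₃ = 3354.2449/7 = 479.17784
m₂^(3/2) = 41.34694^(1.5) = 265.86737
g₁ = m₃ / m₂^(3/2) = 479.17784 / 265.86737 ≈ 1.8023

1.8023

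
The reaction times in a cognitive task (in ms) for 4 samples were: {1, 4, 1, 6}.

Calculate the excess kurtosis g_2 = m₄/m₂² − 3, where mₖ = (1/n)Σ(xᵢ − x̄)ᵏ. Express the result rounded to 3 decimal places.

x̄ = 3.0000
Σ(xᵢ − x̄)² = 18.0000 ⇒ m₂ = 4.50000
Σ(xᵢ − x̄)⁴ = 114.0000 ⇒ m₄ = 28.50000
m₂² = 20.25000
g_2 = m₄/m₂² − 3 = 1.40741 − 3 ≈ -1.593

-1.593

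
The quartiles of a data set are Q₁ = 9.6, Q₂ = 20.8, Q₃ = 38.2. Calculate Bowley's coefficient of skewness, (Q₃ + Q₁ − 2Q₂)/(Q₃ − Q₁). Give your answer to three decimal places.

0.217

numerator: Q₃ + Q₁ − 2Q₂ = 38.2 + 9.6 − 2×20.8 = 6.2000
denominator: Q₃ − Q₁ = 38.2 − 9.6 = 28.6000
Bowley skewness = 6.2000 / 28.6000 ≈ 0.217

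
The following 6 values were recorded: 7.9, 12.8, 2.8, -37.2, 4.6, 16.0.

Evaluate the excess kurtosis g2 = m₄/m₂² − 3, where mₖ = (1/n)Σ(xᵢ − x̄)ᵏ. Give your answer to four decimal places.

0.7609

x̄ = 1.1500
Σ(xᵢ − x̄)² = 1887.1550 ⇒ m₂ = 314.52583
Σ(xᵢ − x̄)⁴ = 2232300.4649 ⇒ m₄ = 372050.07749
m₂² = 98926.49983
g2 = m₄/m₂² − 3 = 3.76087 − 3 ≈ 0.7609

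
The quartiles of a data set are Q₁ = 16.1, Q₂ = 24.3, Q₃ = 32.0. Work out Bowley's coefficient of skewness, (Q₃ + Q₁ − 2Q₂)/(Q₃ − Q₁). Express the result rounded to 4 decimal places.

numerator: Q₃ + Q₁ − 2Q₂ = 32.0 + 16.1 − 2×24.3 = -0.5000
denominator: Q₃ − Q₁ = 32.0 − 16.1 = 15.9000
Bowley skewness = -0.5000 / 15.9000 ≈ -0.0314

-0.0314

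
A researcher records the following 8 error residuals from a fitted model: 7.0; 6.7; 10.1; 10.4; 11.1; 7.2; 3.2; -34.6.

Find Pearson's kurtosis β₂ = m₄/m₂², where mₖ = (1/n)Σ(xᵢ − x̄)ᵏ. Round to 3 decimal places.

5.822

x̄ = 2.6375
Σ(xᵢ − x̄)² = 1630.8588 ⇒ m₂ = 203.85734
Σ(xᵢ − x̄)⁴ = 1935675.2934 ⇒ m₄ = 241959.41167
m₂² = 41557.81660
β₂ = m₄/m₂² = 241959.41167 / 41557.81660 ≈ 5.822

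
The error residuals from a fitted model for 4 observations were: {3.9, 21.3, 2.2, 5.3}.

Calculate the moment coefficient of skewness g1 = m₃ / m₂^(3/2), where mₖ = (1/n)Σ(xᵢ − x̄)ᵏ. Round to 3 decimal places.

1.084

x̄ = (3.9 + 21.3 + 2.2 + 5.3) / 4 = 8.1750
deviations (xᵢ − x̄): -4.2750, 13.1250, -5.9750, -2.8750
Σ(xᵢ − x̄)² = 234.5075 ⇒ m₂ = 234.5075/4 = 58.62688
Σ(xᵢ − x̄)³ = 1945.7831 ⇒ m₃ = 1945.7831/4 = 486.44578
m₂^(3/2) = 58.62688^(1.5) = 448.89536
g1 = m₃ / m₂^(3/2) = 486.44578 / 448.89536 ≈ 1.084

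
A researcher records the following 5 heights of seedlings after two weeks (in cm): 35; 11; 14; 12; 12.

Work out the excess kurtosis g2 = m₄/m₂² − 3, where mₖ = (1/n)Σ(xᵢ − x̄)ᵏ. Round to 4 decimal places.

x̄ = 16.8000
Σ(xᵢ − x̄)² = 418.8000 ⇒ m₂ = 83.76000
Σ(xᵢ − x̄)⁴ = 111974.7360 ⇒ m₄ = 22394.94720
m₂² = 7015.73760
g2 = m₄/m₂² − 3 = 3.19210 − 3 ≈ 0.1921

0.1921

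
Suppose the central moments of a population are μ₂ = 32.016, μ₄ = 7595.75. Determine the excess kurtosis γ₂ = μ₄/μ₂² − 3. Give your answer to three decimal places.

μ₂² = 32.016² = 1025.02426
μ₄/μ₂² = 7595.75 / 1025.02426 = 7.41031
γ₂ = 7.41031 − 3 ≈ 4.410

4.410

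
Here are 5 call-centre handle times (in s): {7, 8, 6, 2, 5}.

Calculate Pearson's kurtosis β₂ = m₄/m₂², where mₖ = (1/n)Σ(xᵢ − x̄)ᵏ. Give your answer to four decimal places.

x̄ = 5.6000
Σ(xᵢ − x̄)² = 21.2000 ⇒ m₂ = 4.24000
Σ(xᵢ − x̄)⁴ = 205.1360 ⇒ m₄ = 41.02720
m₂² = 17.97760
β₂ = m₄/m₂² = 41.02720 / 17.97760 ≈ 2.2821

2.2821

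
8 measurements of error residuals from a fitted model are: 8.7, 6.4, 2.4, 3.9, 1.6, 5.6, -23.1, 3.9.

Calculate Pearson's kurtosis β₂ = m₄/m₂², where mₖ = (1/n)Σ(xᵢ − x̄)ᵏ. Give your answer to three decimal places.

5.592

x̄ = 1.1750
Σ(xᵢ − x̄)² = 709.3150 ⇒ m₂ = 88.66438
Σ(xᵢ − x̄)⁴ = 351693.5129 ⇒ m₄ = 43961.68912
m₂² = 7861.37139
β₂ = m₄/m₂² = 43961.68912 / 7861.37139 ≈ 5.592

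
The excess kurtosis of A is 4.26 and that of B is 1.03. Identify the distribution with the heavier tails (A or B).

Higher excess kurtosis ⇒ heavier tails relative to the normal distribution.
4.26 vs 1.03: the larger is 4.26, so A has heavier tails.

A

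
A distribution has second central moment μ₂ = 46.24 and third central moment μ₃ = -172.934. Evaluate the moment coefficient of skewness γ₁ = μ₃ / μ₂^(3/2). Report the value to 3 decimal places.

-0.550

σ = √μ₂ = √46.24 = 6.80000
σ³ = μ₂^(3/2) = 314.43200
γ₁ = μ₃/σ³ = -172.934 / 314.43200 ≈ -0.550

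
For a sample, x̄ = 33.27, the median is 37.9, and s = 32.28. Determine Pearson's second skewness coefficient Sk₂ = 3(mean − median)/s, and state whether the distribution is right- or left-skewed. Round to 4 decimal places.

Sk₂ = 3(33.27 − 37.9) / 32.28 = 3 × -4.6300 / 32.28
    = -13.8900 / 32.28 ≈ -0.4303
Sk₂ < 0 ⇒ mean < median ⇒ left-skewed (negative skew).

-0.4303, left-skewed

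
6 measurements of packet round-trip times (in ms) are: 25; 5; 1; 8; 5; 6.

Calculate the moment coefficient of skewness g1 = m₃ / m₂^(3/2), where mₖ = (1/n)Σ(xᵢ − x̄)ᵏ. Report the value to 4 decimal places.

x̄ = (25 + 5 + 1 + 8 + 5 + 6) / 6 = 8.3333
deviations (xᵢ − x̄): 16.6667, -3.3333, -7.3333, -0.3333, -3.3333, -2.3333
Σ(xᵢ − x̄)² = 359.3333 ⇒ m₂ = 359.3333/6 = 59.88889
Σ(xᵢ − x̄)³ = 4148.4444 ⇒ m₃ = 4148.4444/6 = 691.40741
m₂^(3/2) = 59.88889^(1.5) = 463.46760
g1 = m₃ / m₂^(3/2) = 691.40741 / 463.46760 ≈ 1.4918

1.4918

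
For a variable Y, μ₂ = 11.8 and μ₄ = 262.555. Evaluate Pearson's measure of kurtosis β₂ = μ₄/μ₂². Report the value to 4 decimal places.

μ₂² = 11.8² = 139.24000
μ₄/μ₂² = 262.555 / 139.24000 = 1.88563
β₂ ≈ 1.8856

1.8856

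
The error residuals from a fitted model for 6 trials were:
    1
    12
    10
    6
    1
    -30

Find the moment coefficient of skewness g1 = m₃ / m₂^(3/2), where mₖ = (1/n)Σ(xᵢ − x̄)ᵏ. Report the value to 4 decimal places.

-1.4499

x̄ = (1 + 12 + 10 + 6 + 1 - 30) / 6 = 0.0000
deviations (xᵢ − x̄): 1.0000, 12.0000, 10.0000, 6.0000, 1.0000, -30.0000
Σ(xᵢ − x̄)² = 1182.0000 ⇒ m₂ = 1182.0000/6 = 197.00000
Σ(xᵢ − x̄)³ = -24054.0000 ⇒ m₃ = -24054.0000/6 = -4009.00000
m₂^(3/2) = 197.00000^(1.5) = 2765.02676
g1 = m₃ / m₂^(3/2) = -4009.00000 / 2765.02676 ≈ -1.4499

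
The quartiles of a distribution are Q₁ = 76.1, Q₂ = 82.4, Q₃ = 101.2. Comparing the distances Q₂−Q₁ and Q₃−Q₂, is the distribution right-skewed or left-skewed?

Q₂ − Q₁ = 6.3;  Q₃ − Q₂ = 18.8
Q₃ − Q₂ > Q₂ − Q₁ ⇒ the upper half is more spread out ⇒ right-skewed.

right-skewed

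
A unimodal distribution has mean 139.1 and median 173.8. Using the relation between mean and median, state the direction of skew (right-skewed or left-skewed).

left-skewed

mean − median = 139.1 − 173.8 = -34.7
mean < median ⇒ the longer tail is on the left ⇒ left-skewed (negatively skewed).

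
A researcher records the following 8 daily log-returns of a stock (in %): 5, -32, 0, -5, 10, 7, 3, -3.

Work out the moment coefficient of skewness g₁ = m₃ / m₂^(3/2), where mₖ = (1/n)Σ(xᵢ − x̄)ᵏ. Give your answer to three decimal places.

-1.644

x̄ = (5 - 32 + 0 - 5 + 10 + 7 + 3 - 3) / 8 = -1.8750
deviations (xᵢ − x̄): 6.8750, -30.1250, 1.8750, -3.1250, 11.8750, 8.8750, 4.8750, -1.1250
Σ(xᵢ − x̄)² = 1212.8750 ⇒ m₂ = 1212.8750/8 = 151.60938
Σ(xᵢ − x̄)³ = -24549.8438 ⇒ m₃ = -24549.8438/8 = -3068.73047
m₂^(3/2) = 151.60938^(1.5) = 1866.76258
g₁ = m₃ / m₂^(3/2) = -3068.73047 / 1866.76258 ≈ -1.644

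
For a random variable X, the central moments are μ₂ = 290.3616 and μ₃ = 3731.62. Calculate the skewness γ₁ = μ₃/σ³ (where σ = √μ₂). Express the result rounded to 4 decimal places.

0.7542

σ = √μ₂ = √290.3616 = 17.04000
σ³ = μ₂^(3/2) = 4947.76166
γ₁ = μ₃/σ³ = 3731.62 / 4947.76166 ≈ 0.7542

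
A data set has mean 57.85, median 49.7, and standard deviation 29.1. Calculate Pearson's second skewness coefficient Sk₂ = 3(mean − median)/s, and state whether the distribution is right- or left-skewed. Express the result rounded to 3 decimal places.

0.840, right-skewed

Sk₂ = 3(57.85 − 49.7) / 29.1 = 3 × 8.1500 / 29.1
    = 24.4500 / 29.1 ≈ 0.840
Sk₂ > 0 ⇒ mean > median ⇒ right-skewed (positive skew).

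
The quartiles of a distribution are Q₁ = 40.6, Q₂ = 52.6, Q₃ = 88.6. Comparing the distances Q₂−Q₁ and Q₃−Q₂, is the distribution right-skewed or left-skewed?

Q₂ − Q₁ = 12.0;  Q₃ − Q₂ = 36.0
Q₃ − Q₂ > Q₂ − Q₁ ⇒ the upper half is more spread out ⇒ right-skewed.

right-skewed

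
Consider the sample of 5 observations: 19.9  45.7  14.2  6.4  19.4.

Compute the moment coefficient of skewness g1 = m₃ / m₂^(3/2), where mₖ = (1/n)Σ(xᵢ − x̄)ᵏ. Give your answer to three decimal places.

x̄ = (19.9 + 45.7 + 14.2 + 6.4 + 19.4) / 5 = 21.1200
deviations (xᵢ − x̄): -1.2200, 24.5800, -6.9200, -14.7200, -1.7200
Σ(xᵢ − x̄)² = 873.1880 ⇒ m₂ = 873.1880/5 = 174.63760
Σ(xᵢ − x̄)³ = 11322.8717 ⇒ m₃ = 11322.8717/5 = 2264.57434
m₂^(3/2) = 174.63760^(1.5) = 2307.84497
g1 = m₃ / m₂^(3/2) = 2264.57434 / 2307.84497 ≈ 0.981

0.981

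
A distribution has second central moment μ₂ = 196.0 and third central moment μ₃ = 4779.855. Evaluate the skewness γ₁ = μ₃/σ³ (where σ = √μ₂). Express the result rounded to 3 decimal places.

σ = √μ₂ = √196.0 = 14.00000
σ³ = μ₂^(3/2) = 2744.00000
γ₁ = μ₃/σ³ = 4779.855 / 2744.00000 ≈ 1.742

1.742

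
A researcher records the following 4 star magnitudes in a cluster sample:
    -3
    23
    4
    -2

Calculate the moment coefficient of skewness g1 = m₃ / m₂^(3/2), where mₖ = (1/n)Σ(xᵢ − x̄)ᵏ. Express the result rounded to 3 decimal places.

0.946

x̄ = (-3 + 23 + 4 - 2) / 4 = 5.5000
deviations (xᵢ − x̄): -8.5000, 17.5000, -1.5000, -7.5000
Σ(xᵢ − x̄)² = 437.0000 ⇒ m₂ = 437.0000/4 = 109.25000
Σ(xᵢ − x̄)³ = 4320.0000 ⇒ m₃ = 4320.0000/4 = 1080.00000
m₂^(3/2) = 109.25000^(1.5) = 1141.91077
g1 = m₃ / m₂^(3/2) = 1080.00000 / 1141.91077 ≈ 0.946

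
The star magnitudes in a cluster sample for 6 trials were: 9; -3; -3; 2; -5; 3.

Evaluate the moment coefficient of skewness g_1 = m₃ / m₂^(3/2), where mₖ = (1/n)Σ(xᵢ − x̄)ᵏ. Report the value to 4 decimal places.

x̄ = (9 - 3 - 3 + 2 - 5 + 3) / 6 = 0.5000
deviations (xᵢ − x̄): 8.5000, -3.5000, -3.5000, 1.5000, -5.5000, 2.5000
Σ(xᵢ − x̄)² = 135.5000 ⇒ m₂ = 135.5000/6 = 22.58333
Σ(xᵢ − x̄)³ = 381.0000 ⇒ m₃ = 381.0000/6 = 63.50000
m₂^(3/2) = 22.58333^(1.5) = 107.32035
g_1 = m₃ / m₂^(3/2) = 63.50000 / 107.32035 ≈ 0.5917

0.5917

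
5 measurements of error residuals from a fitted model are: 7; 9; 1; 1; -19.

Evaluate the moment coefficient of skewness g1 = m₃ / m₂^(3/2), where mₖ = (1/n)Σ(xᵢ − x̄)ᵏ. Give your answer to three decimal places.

-1.122

x̄ = (7 + 9 + 1 + 1 - 19) / 5 = -0.2000
deviations (xᵢ − x̄): 7.2000, 9.2000, 1.2000, 1.2000, -18.8000
Σ(xᵢ − x̄)² = 492.8000 ⇒ m₂ = 492.8000/5 = 98.56000
Σ(xᵢ − x̄)³ = -5489.2800 ⇒ m₃ = -5489.2800/5 = -1097.85600
m₂^(3/2) = 98.56000^(1.5) = 978.47795
g1 = m₃ / m₂^(3/2) = -1097.85600 / 978.47795 ≈ -1.122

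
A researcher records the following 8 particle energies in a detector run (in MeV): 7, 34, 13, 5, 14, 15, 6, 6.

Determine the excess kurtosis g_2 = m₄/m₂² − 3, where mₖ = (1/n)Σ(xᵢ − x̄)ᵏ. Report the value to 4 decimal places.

x̄ = 12.5000
Σ(xᵢ − x̄)² = 642.0000 ⇒ m₂ = 80.25000
Σ(xᵢ − x̄)⁴ = 221368.5000 ⇒ m₄ = 27671.06250
m₂² = 6440.06250
g_2 = m₄/m₂² − 3 = 4.29671 − 3 ≈ 1.2967

1.2967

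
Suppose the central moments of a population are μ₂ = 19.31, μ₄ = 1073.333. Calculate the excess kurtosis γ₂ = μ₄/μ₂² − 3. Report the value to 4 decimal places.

μ₂² = 19.31² = 372.87610
μ₄/μ₂² = 1073.333 / 372.87610 = 2.87852
γ₂ = 2.87852 − 3 ≈ -0.1215

-0.1215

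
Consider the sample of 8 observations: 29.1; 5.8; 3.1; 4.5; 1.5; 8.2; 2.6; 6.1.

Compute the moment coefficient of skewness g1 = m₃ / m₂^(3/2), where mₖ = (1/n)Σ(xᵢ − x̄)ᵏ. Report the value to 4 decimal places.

2.0129

x̄ = (29.1 + 5.8 + 3.1 + 4.5 + 1.5 + 8.2 + 2.6 + 6.1) / 8 = 7.6125
deviations (xᵢ − x̄): 21.4875, -1.8125, -4.5125, -3.1125, -6.1125, 0.5875, -5.0125, -1.5125
Σ(xᵢ − x̄)² = 560.1688 ⇒ m₂ = 560.1688/8 = 70.02109
Σ(xᵢ − x̄)³ = 9435.4807 ⇒ m₃ = 9435.4807/8 = 1179.43508
m₂^(3/2) = 70.02109^(1.5) = 585.92676
g1 = m₃ / m₂^(3/2) = 1179.43508 / 585.92676 ≈ 2.0129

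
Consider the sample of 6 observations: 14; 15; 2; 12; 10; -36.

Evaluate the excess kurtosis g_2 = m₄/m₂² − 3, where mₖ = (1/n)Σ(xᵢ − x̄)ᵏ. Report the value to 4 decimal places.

x̄ = 2.8333
Σ(xᵢ − x̄)² = 1916.8333 ⇒ m₂ = 319.47222
Σ(xᵢ − x̄)⁴ = 2321307.8194 ⇒ m₄ = 386884.63657
m₂² = 102062.50077
g_2 = m₄/m₂² − 3 = 3.79066 − 3 ≈ 0.7907

0.7907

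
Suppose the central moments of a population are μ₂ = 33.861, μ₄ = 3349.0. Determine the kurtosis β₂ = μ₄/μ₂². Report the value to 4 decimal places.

μ₂² = 33.861² = 1146.56732
μ₄/μ₂² = 3349.0 / 1146.56732 = 2.92089
β₂ ≈ 2.9209

2.9209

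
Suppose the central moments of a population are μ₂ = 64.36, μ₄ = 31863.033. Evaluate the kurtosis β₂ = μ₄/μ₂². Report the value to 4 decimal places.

μ₂² = 64.36² = 4142.20960
μ₄/μ₂² = 31863.033 / 4142.20960 = 7.69228
β₂ ≈ 7.6923

7.6923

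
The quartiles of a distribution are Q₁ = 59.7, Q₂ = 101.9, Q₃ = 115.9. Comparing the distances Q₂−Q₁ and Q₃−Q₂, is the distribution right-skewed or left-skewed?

left-skewed

Q₂ − Q₁ = 42.2;  Q₃ − Q₂ = 14.0
Q₂ − Q₁ > Q₃ − Q₂ ⇒ the lower half is more spread out ⇒ left-skewed.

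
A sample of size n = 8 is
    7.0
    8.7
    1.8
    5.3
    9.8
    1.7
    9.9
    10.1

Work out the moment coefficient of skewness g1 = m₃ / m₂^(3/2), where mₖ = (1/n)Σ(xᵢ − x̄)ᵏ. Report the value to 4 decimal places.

x̄ = (7.0 + 8.7 + 1.8 + 5.3 + 9.8 + 1.7 + 9.9 + 10.1) / 8 = 6.7875
deviations (xᵢ − x̄): 0.2125, 1.9125, -4.9875, -1.4875, 3.0125, -5.0875, 3.1125, 3.3125
Σ(xᵢ − x̄)² = 86.4088 ⇒ m₂ = 86.4088/8 = 10.80109
Σ(xᵢ − x̄)³ = -158.1907 ⇒ m₃ = -158.1907/8 = -19.77383
m₂^(3/2) = 10.80109^(1.5) = 35.49781
g1 = m₃ / m₂^(3/2) = -19.77383 / 35.49781 ≈ -0.5570

-0.5570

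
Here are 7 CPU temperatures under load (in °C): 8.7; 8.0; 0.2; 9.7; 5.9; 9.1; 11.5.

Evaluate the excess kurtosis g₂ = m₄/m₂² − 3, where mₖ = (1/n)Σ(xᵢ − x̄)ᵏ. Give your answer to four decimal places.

x̄ = 7.5857
Σ(xᵢ − x̄)² = 80.8886 ⇒ m₂ = 11.55551
Σ(xᵢ − x̄)⁴ = 3245.2082 ⇒ m₄ = 463.60117
m₂² = 133.52982
g₂ = m₄/m₂² − 3 = 3.47189 − 3 ≈ 0.4719

0.4719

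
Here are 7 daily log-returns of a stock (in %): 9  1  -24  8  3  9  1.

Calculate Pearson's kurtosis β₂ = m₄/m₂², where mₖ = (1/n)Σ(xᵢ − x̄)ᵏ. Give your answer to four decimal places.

x̄ = 1.0000
Σ(xᵢ − x̄)² = 806.0000 ⇒ m₂ = 115.14286
Σ(xᵢ − x̄)⁴ = 401234.0000 ⇒ m₄ = 57319.14286
m₂² = 13257.87755
β₂ = m₄/m₂² = 57319.14286 / 13257.87755 ≈ 4.3234

4.3234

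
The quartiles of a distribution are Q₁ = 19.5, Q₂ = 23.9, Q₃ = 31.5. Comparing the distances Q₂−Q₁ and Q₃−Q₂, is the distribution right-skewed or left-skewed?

right-skewed

Q₂ − Q₁ = 4.4;  Q₃ − Q₂ = 7.6
Q₃ − Q₂ > Q₂ − Q₁ ⇒ the upper half is more spread out ⇒ right-skewed.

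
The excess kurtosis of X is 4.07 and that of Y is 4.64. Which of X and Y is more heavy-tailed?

Higher excess kurtosis ⇒ heavier tails relative to the normal distribution.
4.07 vs 4.64: the larger is 4.64, so Y has heavier tails.

Y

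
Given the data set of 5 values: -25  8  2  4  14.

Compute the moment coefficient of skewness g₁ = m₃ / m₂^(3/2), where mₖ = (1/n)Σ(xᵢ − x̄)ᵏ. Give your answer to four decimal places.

x̄ = (-25 + 8 + 2 + 4 + 14) / 5 = 0.6000
deviations (xᵢ − x̄): -25.6000, 7.4000, 1.4000, 3.4000, 13.4000
Σ(xᵢ − x̄)² = 903.2000 ⇒ m₂ = 903.2000/5 = 180.64000
Σ(xᵢ − x̄)³ = -13923.8400 ⇒ m₃ = -13923.8400/5 = -2784.76800
m₂^(3/2) = 180.64000^(1.5) = 2427.84461
g₁ = m₃ / m₂^(3/2) = -2784.76800 / 2427.84461 ≈ -1.1470

-1.1470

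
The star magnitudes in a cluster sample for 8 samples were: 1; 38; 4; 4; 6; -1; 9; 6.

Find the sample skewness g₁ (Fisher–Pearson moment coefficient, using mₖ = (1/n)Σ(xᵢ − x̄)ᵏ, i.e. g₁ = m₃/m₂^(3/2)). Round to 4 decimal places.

x̄ = (1 + 38 + 4 + 4 + 6 - 1 + 9 + 6) / 8 = 8.3750
deviations (xᵢ − x̄): -7.3750, 29.6250, -4.3750, -4.3750, -2.3750, -9.3750, 0.6250, -2.3750
Σ(xᵢ − x̄)² = 1069.8750 ⇒ m₂ = 1069.8750/8 = 133.73438
Σ(xᵢ − x̄)³ = 24580.9688 ⇒ m₃ = 24580.9688/8 = 3072.62109
m₂^(3/2) = 133.73438^(1.5) = 1546.55218
g₁ = m₃ / m₂^(3/2) = 3072.62109 / 1546.55218 ≈ 1.9868

1.9868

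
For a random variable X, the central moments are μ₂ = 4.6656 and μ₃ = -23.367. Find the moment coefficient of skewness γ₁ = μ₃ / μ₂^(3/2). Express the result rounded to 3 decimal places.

-2.319

σ = √μ₂ = √4.6656 = 2.16000
σ³ = μ₂^(3/2) = 10.07770
γ₁ = μ₃/σ³ = -23.367 / 10.07770 ≈ -2.319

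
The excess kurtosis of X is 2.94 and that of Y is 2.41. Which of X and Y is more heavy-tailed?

Higher excess kurtosis ⇒ heavier tails relative to the normal distribution.
2.94 vs 2.41: the larger is 2.94, so X has heavier tails.

X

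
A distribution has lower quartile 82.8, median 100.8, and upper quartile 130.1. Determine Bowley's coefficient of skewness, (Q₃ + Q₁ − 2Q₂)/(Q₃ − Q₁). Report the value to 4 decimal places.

0.2389

numerator: Q₃ + Q₁ − 2Q₂ = 130.1 + 82.8 − 2×100.8 = 11.3000
denominator: Q₃ − Q₁ = 130.1 − 82.8 = 47.3000
Bowley skewness = 11.3000 / 47.3000 ≈ 0.2389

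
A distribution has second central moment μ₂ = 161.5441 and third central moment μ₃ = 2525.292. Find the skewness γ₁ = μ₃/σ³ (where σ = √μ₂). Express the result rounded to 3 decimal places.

σ = √μ₂ = √161.5441 = 12.71000
σ³ = μ₂^(3/2) = 2053.22551
γ₁ = μ₃/σ³ = 2525.292 / 2053.22551 ≈ 1.230

1.230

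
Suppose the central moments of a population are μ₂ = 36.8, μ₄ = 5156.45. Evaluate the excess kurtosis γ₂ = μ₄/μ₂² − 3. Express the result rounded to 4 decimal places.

0.8076

μ₂² = 36.8² = 1354.24000
μ₄/μ₂² = 5156.45 / 1354.24000 = 3.80763
γ₂ = 3.80763 − 3 ≈ 0.8076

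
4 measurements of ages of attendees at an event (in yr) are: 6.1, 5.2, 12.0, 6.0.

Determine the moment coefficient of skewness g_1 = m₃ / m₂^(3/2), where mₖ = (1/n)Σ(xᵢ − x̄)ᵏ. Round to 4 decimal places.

1.0965

x̄ = (6.1 + 5.2 + 12.0 + 6.0) / 4 = 7.3250
deviations (xᵢ − x̄): -1.2250, -2.1250, 4.6750, -1.3250
Σ(xᵢ − x̄)² = 29.6275 ⇒ m₂ = 29.6275/4 = 7.40688
Σ(xᵢ − x̄)³ = 88.4149 ⇒ m₃ = 88.4149/4 = 22.10372
m₂^(3/2) = 7.40688^(1.5) = 20.15824
g_1 = m₃ / m₂^(3/2) = 22.10372 / 20.15824 ≈ 1.0965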